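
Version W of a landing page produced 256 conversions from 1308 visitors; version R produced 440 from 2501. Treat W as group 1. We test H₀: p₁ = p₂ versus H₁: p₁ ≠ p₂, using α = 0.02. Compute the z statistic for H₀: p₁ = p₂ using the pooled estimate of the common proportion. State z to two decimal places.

p̂₁ = 256/1308 ≈ 0.1957, p̂₂ = 440/2501 ≈ 0.1759.
Pooled p̂ = (256+440)/(1308+2501) = 696/3809 = 0.1827.
SE = √(0.149337 × 0.00116437) = 0.0132.
z = (0.1957 − 0.1759)/0.0132 = 0.0198/0.0132 = 1.50.
Two-sided p-value ≈ 2·Φ(−1.501) = 0.1334, so at α = 0.02 we fail to reject H₀.

z = 1.50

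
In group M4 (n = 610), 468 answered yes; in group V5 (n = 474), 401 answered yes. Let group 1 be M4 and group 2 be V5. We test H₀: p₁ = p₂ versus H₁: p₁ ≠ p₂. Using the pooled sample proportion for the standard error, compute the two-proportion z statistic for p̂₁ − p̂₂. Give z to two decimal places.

z = -3.23

p̂₁ = 468/610 = 0.7672, p̂₂ = 401/474 = 0.8460.
Pooled p̂ = (468+401)/(610+474) = 869/1084 = 0.8017.
SE = √(0.159001 × 0.00374905) = 0.0244.
z = (0.7672 − 0.8460)/0.0244 = -0.0788/0.0244 = -3.23.
p-value = 2·P(Z > 3.227) ≈ 0.0013.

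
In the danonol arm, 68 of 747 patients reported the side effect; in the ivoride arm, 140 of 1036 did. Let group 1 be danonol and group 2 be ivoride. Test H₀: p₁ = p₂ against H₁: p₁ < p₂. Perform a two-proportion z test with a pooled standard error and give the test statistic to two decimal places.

z = -2.86

p̂₁ = 68/747 ≈ 0.0910, p̂₂ = 140/1036 ≈ 0.1351.
Pooled p̂ = (68+140)/(747+1036) = 208/1783 = 0.1167.
SE = √(0.103048 × 0.00230394) = 0.0154.
z = (0.0910 − 0.1351)/0.0154 = -0.0441/0.0154 = -2.86.
p-value = P(Z < -2.862) ≈ 0.0021.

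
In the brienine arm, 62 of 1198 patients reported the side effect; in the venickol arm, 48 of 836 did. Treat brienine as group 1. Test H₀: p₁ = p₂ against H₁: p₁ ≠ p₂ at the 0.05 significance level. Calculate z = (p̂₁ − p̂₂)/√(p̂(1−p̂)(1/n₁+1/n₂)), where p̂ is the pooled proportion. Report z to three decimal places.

z = -0.556

p̂₁ = 62/1198 = 0.05175, p̂₂ = 48/836 = 0.05742.
Pooled p̂ = (62+48)/(1198+836) = 110/2034 = 0.05408.
SE = √(p̂(1−p̂)(1/n₁+1/n₂)) = √(0.05408·0.94592·0.0020309) = √(0.000103892) = 0.01019.
z = (0.05175 − 0.05742)/0.01019 = -0.00567/0.01019 = -0.556.
p-value = 2·P(Z > 0.556) ≈ 0.5785; since p > α = 0.05, fail to reject H₀.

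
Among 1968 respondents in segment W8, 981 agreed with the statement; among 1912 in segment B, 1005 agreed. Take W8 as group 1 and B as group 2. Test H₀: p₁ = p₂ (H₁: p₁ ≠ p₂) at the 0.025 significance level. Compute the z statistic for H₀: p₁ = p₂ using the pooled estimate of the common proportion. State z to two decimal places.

p̂₁ = 981/1968 = 0.49848, p̂₂ = 1005/1912 = 0.52563.
Pooled p̂ = (981+1005)/(1968+1912) = 1986/3880 = 0.51186.
SE = √(0.249859 × 0.00103114) = 0.01605.
z = (0.49848 − 0.52563)/0.01605 = -0.02715/0.01605 = -1.69.
p-value = 2·P(Z > 1.692) ≈ 0.0907; since p > α = 0.025, fail to reject H₀.

z = -1.69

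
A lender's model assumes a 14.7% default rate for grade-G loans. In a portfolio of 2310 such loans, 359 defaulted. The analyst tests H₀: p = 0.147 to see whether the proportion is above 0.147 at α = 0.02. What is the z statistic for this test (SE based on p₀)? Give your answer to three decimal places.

z = 1.142

p̂ = 359/2310 = 0.155411.
SE = √(p₀(1−p₀)/n) = √(0.12539/2310) = 0.007368.
z = (0.155411 − 0.147)/0.007368 = 0.008411/0.007368 = 1.142.
p-value = P(Z > 1.142) ≈ 0.1268; since p > α = 0.02, fail to reject H₀.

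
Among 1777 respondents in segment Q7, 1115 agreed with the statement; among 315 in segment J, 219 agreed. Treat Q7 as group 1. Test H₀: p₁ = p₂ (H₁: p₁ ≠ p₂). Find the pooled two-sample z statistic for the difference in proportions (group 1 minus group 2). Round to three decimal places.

p̂₁ = 1115/1777 ≈ 0.62746, p̂₂ = 219/315 ≈ 0.69524.
Pooled p̂ = (1115+219)/(1777+315) = 1334/2092 = 0.63767.
SE = √(p̂(1−p̂)(1/n₁+1/n₂)) = √(0.63767·0.36233·0.00373735) = √(0.000863506) = 0.02939.
z = (0.62746 − 0.69524)/0.02939 = -0.06778/0.02939 = -2.306.
Two-sided p-value ≈ 2·Φ(−2.306) = 0.0211.

z = -2.306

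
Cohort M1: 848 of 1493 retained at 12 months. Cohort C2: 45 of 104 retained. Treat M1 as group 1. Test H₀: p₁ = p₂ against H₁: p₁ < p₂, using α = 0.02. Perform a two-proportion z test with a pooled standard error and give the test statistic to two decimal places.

z = 2.69

p̂₁ = 848/1493 = 0.56798, p̂₂ = 45/104 = 0.43269.
Pooled p̂ = (848+45)/(1493+104) = 893/1597 = 0.55917.
SE = √(p̂(1−p̂)(1/n₁+1/n₂)) = √(0.55917·0.44083·0.0102852) = √(0.00253528) = 0.05035.
z = (0.56798 − 0.43269)/0.05035 = 0.13529/0.05035 = 2.69.
p-value = P(Z < 2.687) ≈ 0.9964, so at α = 0.02 we fail to reject H₀.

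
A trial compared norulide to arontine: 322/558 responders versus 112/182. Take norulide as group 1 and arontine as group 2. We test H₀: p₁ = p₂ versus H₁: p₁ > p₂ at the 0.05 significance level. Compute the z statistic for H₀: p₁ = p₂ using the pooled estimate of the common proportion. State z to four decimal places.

p̂₁ = 322/558 = 0.577061, p̂₂ = 112/182 = 0.615385.
Pooled p̂ = (322+112)/(558+182) = 434/740 = 0.586486.
SE = √(0.24252 × 0.00728662) = 0.042038.
z = (0.577061 − 0.615385)/0.042038 = -0.038324/0.042038 = -0.9117.
p-value = P(Z > -0.912) ≈ 0.8190, so at α = 0.05 we fail to reject H₀.

z = -0.9117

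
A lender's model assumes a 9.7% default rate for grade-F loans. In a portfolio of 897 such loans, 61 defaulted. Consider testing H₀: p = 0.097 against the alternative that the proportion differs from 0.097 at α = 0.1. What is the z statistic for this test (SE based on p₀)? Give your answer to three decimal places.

z = -2.934

p̂ = 61/897 = 0.068004.
Standard error under H₀: √(0.097×0.903/897) = 0.009882.
z = (0.068004 − 0.097)/0.009882 = -0.028996/0.009882 = -2.934.
Two-sided p-value ≈ 2·Φ(−2.934) = 0.0033; since p < α = 0.1, reject H₀.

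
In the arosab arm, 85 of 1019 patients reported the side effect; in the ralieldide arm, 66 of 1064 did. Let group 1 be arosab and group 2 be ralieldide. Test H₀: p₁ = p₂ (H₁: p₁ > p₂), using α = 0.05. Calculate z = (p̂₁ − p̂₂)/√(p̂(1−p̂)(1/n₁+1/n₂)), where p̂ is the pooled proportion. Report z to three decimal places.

p̂₁ = 85/1019 = 0.0834151, p̂₂ = 66/1064 = 0.0620301.
Pooled p̂ = (85+66)/(1019+1064) = 151/2083 = 0.0724916.
SE = √(p̂(1−p̂)(1/n₁+1/n₂)) = √(0.0724916·0.9275084·0.0019212) = √(0.000129175) = 0.0113655.
z = (0.0834151 − 0.0620301)/0.0113655 = 0.0213850/0.0113655 = 1.882.
p-value = P(Z > 1.882) ≈ 0.0299; since p < α = 0.05, reject H₀.

z = 1.882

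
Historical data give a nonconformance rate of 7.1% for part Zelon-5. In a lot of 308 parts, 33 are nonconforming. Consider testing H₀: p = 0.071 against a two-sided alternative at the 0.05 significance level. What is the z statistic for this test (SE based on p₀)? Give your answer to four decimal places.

p̂ = 33/308 = 0.107143.
SE = √(p₀(1−p₀)/n) = √(0.065959/308) = 0.014634.
z = (0.107143 − 0.071)/0.014634 = 0.036143/0.014634 = 2.4698.
p-value = 2·P(Z > 2.470) ≈ 0.0135, so at α = 0.05 we reject H₀.

z = 2.4698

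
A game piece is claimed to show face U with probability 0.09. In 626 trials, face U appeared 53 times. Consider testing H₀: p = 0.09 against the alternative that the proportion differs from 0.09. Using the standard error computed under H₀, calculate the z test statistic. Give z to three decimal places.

z = -0.466

p̂ = 53/626 ≈ 0.084665.
SE = √(p₀(1−p₀)/n) = √(0.0819/626) = 0.011438.
z = (0.084665 − 0.09)/0.011438 = -0.005335/0.011438 = -0.466.
Two-sided p-value ≈ 2·Φ(−0.466) = 0.6409.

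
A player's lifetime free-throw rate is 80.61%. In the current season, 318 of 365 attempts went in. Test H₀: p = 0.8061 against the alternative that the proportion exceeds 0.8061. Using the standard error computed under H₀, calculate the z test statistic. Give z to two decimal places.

z = 3.15

p̂ = 318/365 = 0.87123.
Standard error under H₀: √(0.8061×0.1939/365) = 0.02069.
z = (0.87123 − 0.8061)/0.02069 = 0.06513/0.02069 = 3.15.
p-value = P(Z > 3.147) ≈ 0.0008.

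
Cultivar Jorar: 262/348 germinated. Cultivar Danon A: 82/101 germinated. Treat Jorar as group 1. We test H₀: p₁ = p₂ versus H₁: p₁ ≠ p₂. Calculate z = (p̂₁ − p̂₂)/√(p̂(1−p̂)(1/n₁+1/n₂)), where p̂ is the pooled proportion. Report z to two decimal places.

p̂₁ = 262/348 ≈ 0.7529, p̂₂ = 82/101 ≈ 0.8119.
Pooled p̂ = (262+82)/(348+101) = 344/449 = 0.7661.
SE = √(0.179166 × 0.0127746) = 0.0478.
z = (0.7529 − 0.8119)/0.0478 = -0.0590/0.0478 = -1.23.

z = -1.23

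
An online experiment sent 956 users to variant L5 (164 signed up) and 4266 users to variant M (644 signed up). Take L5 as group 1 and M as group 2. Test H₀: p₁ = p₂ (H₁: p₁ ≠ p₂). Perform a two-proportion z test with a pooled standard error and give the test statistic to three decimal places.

z = 1.591

p̂₁ = 164/956 ≈ 0.17155, p̂₂ = 644/4266 ≈ 0.15096.
Pooled p̂ = (164+644)/(956+4266) = 808/5222 = 0.15473.
SE = √(p̂(1−p̂)(1/n₁+1/n₂)) = √(0.15473·0.84527·0.00128044) = √(0.000167467) = 0.01294.
z = (0.17155 − 0.15096)/0.01294 = 0.02059/0.01294 = 1.591.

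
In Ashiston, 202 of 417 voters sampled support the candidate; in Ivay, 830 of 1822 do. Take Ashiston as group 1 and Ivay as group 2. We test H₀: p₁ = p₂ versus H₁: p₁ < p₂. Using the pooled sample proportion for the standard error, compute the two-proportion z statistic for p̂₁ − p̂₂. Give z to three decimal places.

p̂₁ = 202/417 ≈ 0.48441, p̂₂ = 830/1822 ≈ 0.45554.
Pooled p̂ = (202+830)/(417+1822) = 1032/2239 = 0.46092.
SE = √(p̂(1−p̂)(1/n₁+1/n₂)) = √(0.46092·0.53908·0.00294693) = √(0.000732232) = 0.02706.
z = (0.48441 − 0.45554)/0.02706 = 0.02887/0.02706 = 1.067.

z = 1.067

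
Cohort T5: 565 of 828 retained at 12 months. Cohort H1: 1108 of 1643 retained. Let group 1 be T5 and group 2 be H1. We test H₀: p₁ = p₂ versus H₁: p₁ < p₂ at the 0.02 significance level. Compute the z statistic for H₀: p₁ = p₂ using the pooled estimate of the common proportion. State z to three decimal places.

p̂₁ = 565/828 ≈ 0.68237, p̂₂ = 1108/1643 ≈ 0.67438.
Pooled p̂ = (565+1108)/(828+1643) = 1673/2471 = 0.67705.
SE = √(p̂(1−p̂)(1/n₁+1/n₂)) = √(0.67705·0.32295·0.00181637) = √(0.000397153) = 0.01993.
z = (0.68237 − 0.67438)/0.01993 = 0.00799/0.01993 = 0.401.
p-value = P(Z < 0.401) ≈ 0.6558, so at α = 0.02 we fail to reject H₀.

z = 0.401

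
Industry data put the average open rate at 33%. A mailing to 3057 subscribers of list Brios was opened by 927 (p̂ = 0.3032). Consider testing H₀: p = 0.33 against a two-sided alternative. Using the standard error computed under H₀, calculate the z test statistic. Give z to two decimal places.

p̂ = 927/3057 = 0.3032.
Under H₀, SE = √(0.33·0.67/3057) = √(7.23258e-05) = 0.0085.
z = (0.3032 − 0.33)/0.0085 = -0.0268/0.0085 = -3.15.
p-value = 2·P(Z > 3.147) ≈ 0.0017.

z = -3.15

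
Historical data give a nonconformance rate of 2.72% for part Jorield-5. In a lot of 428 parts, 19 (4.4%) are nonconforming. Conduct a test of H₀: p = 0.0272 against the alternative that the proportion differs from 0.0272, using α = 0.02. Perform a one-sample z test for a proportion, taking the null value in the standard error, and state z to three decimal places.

z = 2.187

p̂ = 19/428 = 0.04439.
SE = √(p₀(1−p₀)/n) = √(0.02646/428) = 0.00786.
z = (0.04439 − 0.0272)/0.00786 = 0.01719/0.00786 = 2.187.
p-value = 2·P(Z > 2.187) ≈ 0.0288, so at α = 0.02 we fail to reject H₀.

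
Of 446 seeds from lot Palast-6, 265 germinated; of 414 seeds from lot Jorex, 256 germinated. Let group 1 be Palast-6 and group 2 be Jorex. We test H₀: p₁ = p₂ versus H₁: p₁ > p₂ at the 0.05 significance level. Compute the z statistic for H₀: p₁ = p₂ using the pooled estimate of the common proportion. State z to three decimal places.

z = -0.725

p̂₁ = 265/446 = 0.59417, p̂₂ = 256/414 = 0.61836.
Pooled p̂ = (265+256)/(446+414) = 521/860 = 0.60581.
SE = √(p̂(1−p̂)(1/n₁+1/n₂)) = √(0.60581·0.39419·0.00465761) = √(0.00111225) = 0.03335.
z = (0.59417 − 0.61836)/0.03335 = -0.02419/0.03335 = -0.725.
p-value = P(Z > -0.725) ≈ 0.7658; since p > α = 0.05, fail to reject H₀.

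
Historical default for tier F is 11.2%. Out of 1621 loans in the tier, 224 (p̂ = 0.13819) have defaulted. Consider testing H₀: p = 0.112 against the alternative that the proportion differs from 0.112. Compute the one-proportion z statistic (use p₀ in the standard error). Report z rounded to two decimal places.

p̂ = 224/1621 = 0.13819.
Standard error under H₀: √(0.112×0.888/1621) = 0.00783.
z = (0.13819 − 0.112)/0.00783 = 0.02619/0.00783 = 3.34.
Two-sided p-value ≈ 2·Φ(−3.343) = 0.0008.

z = 3.34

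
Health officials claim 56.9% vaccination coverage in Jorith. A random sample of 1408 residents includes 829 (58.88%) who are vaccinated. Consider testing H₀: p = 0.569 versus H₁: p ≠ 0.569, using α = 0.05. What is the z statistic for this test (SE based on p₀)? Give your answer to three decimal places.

z = 1.499

p̂ = 829/1408 = 0.588778.
Standard error under H₀: √(0.569×0.431/1408) = 0.013198.
z = (0.588778 − 0.569)/0.013198 = 0.019778/0.013198 = 1.499.
p-value = 2·P(Z > 1.499) ≈ 0.1340, so at α = 0.05 we fail to reject H₀.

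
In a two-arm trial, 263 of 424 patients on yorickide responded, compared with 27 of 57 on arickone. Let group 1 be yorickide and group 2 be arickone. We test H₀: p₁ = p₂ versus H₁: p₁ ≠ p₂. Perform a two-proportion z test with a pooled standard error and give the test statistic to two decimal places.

p̂₁ = 263/424 ≈ 0.6203, p̂₂ = 27/57 ≈ 0.4737.
Pooled p̂ = (263+27)/(424+57) = 290/481 = 0.6029.
SE = √(0.239409 × 0.0199024) = 0.0690.
z = (0.6203 − 0.4737)/0.0690 = 0.1466/0.0690 = 2.12.
p-value = 2·P(Z > 2.124) ≈ 0.0337.

z = 2.12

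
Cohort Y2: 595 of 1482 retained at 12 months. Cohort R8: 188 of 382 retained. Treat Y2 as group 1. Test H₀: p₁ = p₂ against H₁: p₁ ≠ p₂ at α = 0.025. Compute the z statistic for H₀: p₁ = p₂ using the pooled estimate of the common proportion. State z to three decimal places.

p̂₁ = 595/1482 ≈ 0.401484, p̂₂ = 188/382 ≈ 0.492147.
Pooled p̂ = (595+188)/(1482+382) = 783/1864 = 0.420064.
SE = √(0.24361 × 0.00329256) = 0.028321.
z = (0.401484 − 0.492147)/0.028321 = -0.090663/0.028321 = -3.201.
p-value = 2·P(Z > 3.201) ≈ 0.0014, so at α = 0.025 we reject H₀.

z = -3.201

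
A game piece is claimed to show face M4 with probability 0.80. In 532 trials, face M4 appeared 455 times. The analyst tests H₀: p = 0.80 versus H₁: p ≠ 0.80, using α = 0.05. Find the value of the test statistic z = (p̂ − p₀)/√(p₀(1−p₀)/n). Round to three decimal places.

p̂ = 455/532 = 0.85526.
Under H₀, SE = √(0.8·0.2/532) = √(0.000300752) = 0.01734.
z = (0.85526 − 0.8)/0.01734 = 0.05526/0.01734 = 3.187.
Two-sided p-value ≈ 2·Φ(−3.187) = 0.0014; since p < α = 0.05, reject H₀.

z = 3.187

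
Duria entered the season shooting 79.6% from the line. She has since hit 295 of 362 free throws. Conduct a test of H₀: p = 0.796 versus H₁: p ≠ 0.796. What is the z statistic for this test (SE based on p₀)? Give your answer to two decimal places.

z = 0.89

p̂ = 295/362 = 0.8149.
SE = √(p₀(1−p₀)/n) = √(0.16238/362) = 0.0212.
z = (0.8149 − 0.796)/0.0212 = 0.0189/0.0212 = 0.89.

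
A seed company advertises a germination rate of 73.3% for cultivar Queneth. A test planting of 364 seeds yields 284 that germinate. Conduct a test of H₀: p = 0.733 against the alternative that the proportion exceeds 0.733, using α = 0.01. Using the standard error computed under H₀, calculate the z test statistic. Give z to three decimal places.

p̂ = 284/364 ≈ 0.78022.
Under H₀, SE = √(0.733·0.267/364) = √(0.000537668) = 0.02319.
z = (0.78022 − 0.733)/0.02319 = 0.04722/0.02319 = 2.036.
p-value = P(Z > 2.036) ≈ 0.0209. With α = 0.01, fail to reject H₀.

z = 2.036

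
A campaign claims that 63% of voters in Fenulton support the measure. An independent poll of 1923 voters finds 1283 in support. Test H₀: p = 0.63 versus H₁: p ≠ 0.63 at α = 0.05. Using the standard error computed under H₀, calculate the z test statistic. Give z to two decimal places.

p̂ = 1283/1923 ≈ 0.6672.
SE = √(p₀(1−p₀)/n) = √(0.2331/1923) = 0.0110.
z = (0.6672 − 0.63)/0.0110 = 0.0372/0.0110 = 3.38.
p-value = 2·P(Z > 3.378) ≈ 0.0007; since p < α = 0.05, reject H₀.

z = 3.38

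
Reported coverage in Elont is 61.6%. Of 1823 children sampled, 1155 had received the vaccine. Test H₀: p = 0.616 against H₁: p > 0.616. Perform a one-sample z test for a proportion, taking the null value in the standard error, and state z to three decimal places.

z = 1.543

p̂ = 1155/1823 ≈ 0.63357.
SE = √(p₀(1−p₀)/n) = √(0.23654/1823) = 0.01139.
z = (0.63357 − 0.616)/0.01139 = 0.01757/0.01139 = 1.543.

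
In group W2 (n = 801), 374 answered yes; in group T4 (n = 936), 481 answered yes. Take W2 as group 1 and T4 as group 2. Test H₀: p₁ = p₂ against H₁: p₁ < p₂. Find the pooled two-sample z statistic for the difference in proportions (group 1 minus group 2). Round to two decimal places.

z = -1.95

p̂₁ = 374/801 = 0.4669, p̂₂ = 481/936 = 0.5139.
Pooled p̂ = (374+481)/(801+936) = 855/1737 = 0.4922.
SE = √(0.24994 × 0.00231682) = 0.0241.
z = (0.4669 − 0.5139)/0.0241 = -0.0470/0.0241 = -1.95.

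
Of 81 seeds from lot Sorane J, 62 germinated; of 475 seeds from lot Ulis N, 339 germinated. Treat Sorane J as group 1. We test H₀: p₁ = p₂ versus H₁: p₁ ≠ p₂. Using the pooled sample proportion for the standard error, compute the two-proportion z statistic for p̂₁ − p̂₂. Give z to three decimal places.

z = 0.960

p̂₁ = 62/81 = 0.76543, p̂₂ = 339/475 = 0.71368.
Pooled p̂ = (62+339)/(81+475) = 401/556 = 0.72122.
SE = √(0.20106 × 0.0144509) = 0.05390.
z = (0.76543 − 0.71368)/0.05390 = 0.05175/0.05390 = 0.960.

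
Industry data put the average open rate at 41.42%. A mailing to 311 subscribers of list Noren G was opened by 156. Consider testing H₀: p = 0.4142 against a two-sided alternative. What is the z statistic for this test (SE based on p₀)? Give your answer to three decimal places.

z = 3.129

p̂ = 156/311 ≈ 0.501608.
SE = √(p₀(1−p₀)/n) = √(0.24264/311) = 0.027932.
z = (0.501608 − 0.4142)/0.027932 = 0.087408/0.027932 = 3.129.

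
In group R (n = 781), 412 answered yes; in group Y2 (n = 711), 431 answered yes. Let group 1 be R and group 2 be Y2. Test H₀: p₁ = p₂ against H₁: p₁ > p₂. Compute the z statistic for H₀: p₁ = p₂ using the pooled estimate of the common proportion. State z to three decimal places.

z = -3.061

p̂₁ = 412/781 = 0.52753, p̂₂ = 431/711 = 0.60619.
Pooled p̂ = (412+431)/(781+711) = 843/1492 = 0.56501.
SE = √(0.245773 × 0.00268688) = 0.02570.
z = (0.52753 − 0.60619)/0.02570 = -0.07866/0.02570 = -3.061.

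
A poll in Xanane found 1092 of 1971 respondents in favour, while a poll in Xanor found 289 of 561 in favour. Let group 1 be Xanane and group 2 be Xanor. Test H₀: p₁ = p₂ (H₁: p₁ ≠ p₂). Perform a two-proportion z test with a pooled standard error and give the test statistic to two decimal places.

z = 1.63

p̂₁ = 1092/1971 ≈ 0.5540, p̂₂ = 289/561 ≈ 0.5152.
Pooled p̂ = (1092+289)/(1971+561) = 1381/2532 = 0.5454.
SE = √(p̂(1−p̂)(1/n₁+1/n₂)) = √(0.5454·0.4546·0.00228989) = √(0.000567748) = 0.0238.
z = (0.5540 − 0.5152)/0.0238 = 0.0388/0.0238 = 1.63.
p-value = 2·P(Z > 1.632) ≈ 0.1027.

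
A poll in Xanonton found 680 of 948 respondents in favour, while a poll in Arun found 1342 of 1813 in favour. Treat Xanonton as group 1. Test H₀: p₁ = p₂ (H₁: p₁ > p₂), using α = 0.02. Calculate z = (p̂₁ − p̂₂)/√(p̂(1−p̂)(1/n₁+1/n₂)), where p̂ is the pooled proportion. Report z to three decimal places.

p̂₁ = 680/948 = 0.71730, p̂₂ = 1342/1813 = 0.74021.
Pooled p̂ = (680+1342)/(948+1813) = 2022/2761 = 0.73234.
SE = √(p̂(1−p̂)(1/n₁+1/n₂)) = √(0.73234·0.26766·0.00160642) = √(0.000314886) = 0.01775.
z = (0.71730 − 0.74021)/0.01775 = -0.02291/0.01775 = -1.291.
p-value = P(Z > -1.291) ≈ 0.9017, so at α = 0.02 we fail to reject H₀.

z = -1.291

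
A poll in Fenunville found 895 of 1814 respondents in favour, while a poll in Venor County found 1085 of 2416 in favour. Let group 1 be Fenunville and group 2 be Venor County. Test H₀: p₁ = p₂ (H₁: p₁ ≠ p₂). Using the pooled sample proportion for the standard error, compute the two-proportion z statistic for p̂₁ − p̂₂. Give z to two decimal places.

p̂₁ = 895/1814 ≈ 0.4934, p̂₂ = 1085/2416 ≈ 0.4491.
Pooled p̂ = (895+1085)/(1814+2416) = 1980/4230 = 0.4681.
SE = √(p̂(1−p̂)(1/n₁+1/n₂)) = √(0.4681·0.5319·0.000965175) = √(0.000240311) = 0.0155.
z = (0.4934 − 0.4491)/0.0155 = 0.0443/0.0155 = 2.86.

z = 2.86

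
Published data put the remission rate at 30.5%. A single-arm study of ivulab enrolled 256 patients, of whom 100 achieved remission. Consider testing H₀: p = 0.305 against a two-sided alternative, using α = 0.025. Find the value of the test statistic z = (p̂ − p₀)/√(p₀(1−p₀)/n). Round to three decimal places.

p̂ = 100/256 ≈ 0.390625.
SE = √(p₀(1−p₀)/n) = √(0.21198/256) = 0.028775.
z = (0.390625 − 0.305)/0.028775 = 0.085625/0.028775 = 2.976.
p-value = 2·P(Z > 2.976) ≈ 0.0029, so at α = 0.025 we reject H₀.

z = 2.976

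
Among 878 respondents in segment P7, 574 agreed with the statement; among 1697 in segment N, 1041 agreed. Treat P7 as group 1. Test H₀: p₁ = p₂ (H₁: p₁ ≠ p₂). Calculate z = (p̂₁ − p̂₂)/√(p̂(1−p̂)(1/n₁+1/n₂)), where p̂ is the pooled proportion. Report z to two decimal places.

z = 2.01

p̂₁ = 574/878 ≈ 0.6538, p̂₂ = 1041/1697 ≈ 0.6134.
Pooled p̂ = (574+1041)/(878+1697) = 1615/2575 = 0.6272.
SE = √(0.233824 × 0.00172823) = 0.0201.
z = (0.6538 − 0.6134)/0.0201 = 0.0404/0.0201 = 2.01.
Two-sided p-value ≈ 2·Φ(−2.006) = 0.0449.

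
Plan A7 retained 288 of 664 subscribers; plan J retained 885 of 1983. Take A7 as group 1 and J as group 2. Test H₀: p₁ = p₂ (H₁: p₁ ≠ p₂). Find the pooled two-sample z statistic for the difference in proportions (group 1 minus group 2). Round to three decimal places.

z = -0.564

p̂₁ = 288/664 = 0.43373, p̂₂ = 885/1983 = 0.44629.
Pooled p̂ = (288+885)/(664+1983) = 1173/2647 = 0.44314.
SE = √(p̂(1−p̂)(1/n₁+1/n₂)) = √(0.44314·0.55686·0.00201031) = √(0.000496079) = 0.02227.
z = (0.43373 − 0.44629)/0.02227 = -0.01256/0.02227 = -0.564.
p-value = 2·P(Z > 0.564) ≈ 0.5729.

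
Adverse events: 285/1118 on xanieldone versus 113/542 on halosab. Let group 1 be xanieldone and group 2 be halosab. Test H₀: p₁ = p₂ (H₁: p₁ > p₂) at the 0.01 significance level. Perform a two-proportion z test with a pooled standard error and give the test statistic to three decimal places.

p̂₁ = 285/1118 = 0.254919, p̂₂ = 113/542 = 0.208487.
Pooled p̂ = (285+113)/(1118+542) = 398/1660 = 0.239759.
SE = √(0.182275 × 0.00273947) = 0.022346.
z = (0.254919 − 0.208487)/0.022346 = 0.046432/0.022346 = 2.078.
p-value = P(Z > 2.078) ≈ 0.0189, so at α = 0.01 we fail to reject H₀.

z = 2.078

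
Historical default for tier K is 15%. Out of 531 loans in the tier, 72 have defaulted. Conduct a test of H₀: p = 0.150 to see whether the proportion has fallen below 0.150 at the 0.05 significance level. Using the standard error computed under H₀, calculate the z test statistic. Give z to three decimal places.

p̂ = 72/531 = 0.13559.
Under H₀, SE = √(0.15·0.85/531) = √(0.000240113) = 0.01550.
z = (0.13559 − 0.15)/0.01550 = -0.01441/0.01550 = -0.930.
p-value = P(Z < -0.930) ≈ 0.1763. With α = 0.05, fail to reject H₀.

z = -0.930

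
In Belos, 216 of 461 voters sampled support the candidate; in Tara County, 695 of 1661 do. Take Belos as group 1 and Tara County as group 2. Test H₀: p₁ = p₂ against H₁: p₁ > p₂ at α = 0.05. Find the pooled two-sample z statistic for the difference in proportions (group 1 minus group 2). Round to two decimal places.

p̂₁ = 216/461 = 0.4685, p̂₂ = 695/1661 = 0.4184.
Pooled p̂ = (216+695)/(461+1661) = 911/2122 = 0.4293.
SE = √(p̂(1−p̂)(1/n₁+1/n₂)) = √(0.4293·0.5707·0.00277124) = √(0.000678964) = 0.0261.
z = (0.4685 − 0.4184)/0.0261 = 0.0501/0.0261 = 1.92.
p-value = P(Z > 1.924) ≈ 0.0272. With α = 0.05, reject H₀.

z = 1.92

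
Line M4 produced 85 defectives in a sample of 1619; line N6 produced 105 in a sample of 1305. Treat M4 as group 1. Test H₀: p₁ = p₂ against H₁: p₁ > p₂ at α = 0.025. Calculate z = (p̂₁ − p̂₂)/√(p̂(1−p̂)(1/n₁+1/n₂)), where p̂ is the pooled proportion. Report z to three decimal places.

p̂₁ = 85/1619 = 0.05250, p̂₂ = 105/1305 = 0.08046.
Pooled p̂ = (85+105)/(1619+1305) = 190/2924 = 0.06498.
SE = √(0.0607571 × 0.00138395) = 0.00917.
z = (0.05250 − 0.08046)/0.00917 = -0.02796/0.00917 = -3.049.
p-value = P(Z > -3.049) ≈ 0.9989; since p > α = 0.025, fail to reject H₀.

z = -3.049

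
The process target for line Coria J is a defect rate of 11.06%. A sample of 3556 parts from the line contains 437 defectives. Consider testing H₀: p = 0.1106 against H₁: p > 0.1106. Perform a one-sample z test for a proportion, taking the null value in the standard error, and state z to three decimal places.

z = 2.337

p̂ = 437/3556 = 0.12289.
Under H₀, SE = √(0.1106·0.8894/3556) = √(2.76624e-05) = 0.00526.
z = (0.12289 − 0.1106)/0.00526 = 0.01229/0.00526 = 2.337.
p-value = P(Z > 2.337) ≈ 0.0097.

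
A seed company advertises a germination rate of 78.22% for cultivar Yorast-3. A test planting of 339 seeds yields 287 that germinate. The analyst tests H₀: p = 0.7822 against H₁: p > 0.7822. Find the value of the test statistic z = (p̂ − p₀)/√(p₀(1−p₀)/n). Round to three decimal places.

z = 2.873

p̂ = 287/339 = 0.84661.
Under H₀, SE = √(0.7822·0.2178/339) = √(0.000502546) = 0.02242.
z = (0.84661 − 0.7822)/0.02242 = 0.06441/0.02242 = 2.873.
p-value = P(Z > 2.873) ≈ 0.0020.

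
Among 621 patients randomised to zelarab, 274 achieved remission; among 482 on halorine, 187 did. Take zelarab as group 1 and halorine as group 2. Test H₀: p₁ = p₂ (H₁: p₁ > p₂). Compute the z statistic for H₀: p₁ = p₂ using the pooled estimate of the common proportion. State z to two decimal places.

z = 1.78

p̂₁ = 274/621 ≈ 0.4412, p̂₂ = 187/482 ≈ 0.3880.
Pooled p̂ = (274+187)/(621+482) = 461/1103 = 0.4180.
SE = √(0.243268 × 0.00368499) = 0.0299.
z = (0.4412 − 0.3880)/0.0299 = 0.0532/0.0299 = 1.78.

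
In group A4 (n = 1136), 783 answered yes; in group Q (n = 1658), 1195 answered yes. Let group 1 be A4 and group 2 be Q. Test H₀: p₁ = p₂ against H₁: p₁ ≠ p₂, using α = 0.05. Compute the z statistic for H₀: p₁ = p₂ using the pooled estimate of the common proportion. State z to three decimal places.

p̂₁ = 783/1136 ≈ 0.68926, p̂₂ = 1195/1658 ≈ 0.72075.
Pooled p̂ = (783+1195)/(1136+1658) = 1978/2794 = 0.70795.
SE = √(0.206759 × 0.00148342) = 0.01751.
z = (0.68926 − 0.72075)/0.01751 = -0.03149/0.01751 = -1.798.
p-value = 2·P(Z > 1.798) ≈ 0.0722, so at α = 0.05 we fail to reject H₀.

z = -1.798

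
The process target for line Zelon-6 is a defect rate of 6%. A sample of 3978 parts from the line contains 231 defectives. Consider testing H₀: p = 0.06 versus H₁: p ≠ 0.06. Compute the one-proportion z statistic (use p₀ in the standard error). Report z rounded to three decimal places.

z = -0.513

p̂ = 231/3978 = 0.058069.
Standard error under H₀: √(0.06×0.94/3978) = 0.003765.
z = (0.058069 − 0.06)/0.003765 = -0.001931/0.003765 = -0.513.
p-value = 2·P(Z > 0.513) ≈ 0.6081.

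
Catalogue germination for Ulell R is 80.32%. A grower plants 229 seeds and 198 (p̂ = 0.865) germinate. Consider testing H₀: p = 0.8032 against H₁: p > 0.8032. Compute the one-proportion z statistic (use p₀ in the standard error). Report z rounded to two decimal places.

z = 2.34

p̂ = 198/229 = 0.86463.
SE = √(p₀(1−p₀)/n) = √(0.15807/229) = 0.02627.
z = (0.86463 − 0.8032)/0.02627 = 0.06143/0.02627 = 2.34.
p-value = P(Z > 2.338) ≈ 0.0097.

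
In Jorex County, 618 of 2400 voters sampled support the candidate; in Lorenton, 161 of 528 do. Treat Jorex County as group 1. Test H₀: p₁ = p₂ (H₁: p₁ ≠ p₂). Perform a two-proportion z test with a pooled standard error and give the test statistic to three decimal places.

p̂₁ = 618/2400 ≈ 0.25750, p̂₂ = 161/528 ≈ 0.30492.
Pooled p̂ = (618+161)/(2400+528) = 779/2928 = 0.26605.
SE = √(0.195268 × 0.00231061) = 0.02124.
z = (0.25750 − 0.30492)/0.02124 = -0.04742/0.02124 = -2.233.
Two-sided p-value ≈ 2·Φ(−2.233) = 0.0256.

z = -2.233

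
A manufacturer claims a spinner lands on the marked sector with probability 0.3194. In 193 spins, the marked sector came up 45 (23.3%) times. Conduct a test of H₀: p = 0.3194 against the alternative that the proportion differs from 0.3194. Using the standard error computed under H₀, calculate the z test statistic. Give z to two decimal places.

p̂ = 45/193 = 0.2332.
Standard error under H₀: √(0.3194×0.6806/193) = 0.0336.
z = (0.2332 − 0.3194)/0.0336 = -0.0862/0.0336 = -2.57.
Two-sided p-value ≈ 2·Φ(−2.570) = 0.0102.

z = -2.57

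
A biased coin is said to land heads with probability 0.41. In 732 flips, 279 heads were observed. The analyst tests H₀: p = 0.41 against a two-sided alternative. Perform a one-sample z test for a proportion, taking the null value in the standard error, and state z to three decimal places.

z = -1.587

p̂ = 279/732 ≈ 0.38115.
Under H₀, SE = √(0.41·0.59/732) = √(0.000330464) = 0.01818.
z = (0.38115 − 0.41)/0.01818 = -0.02885/0.01818 = -1.587.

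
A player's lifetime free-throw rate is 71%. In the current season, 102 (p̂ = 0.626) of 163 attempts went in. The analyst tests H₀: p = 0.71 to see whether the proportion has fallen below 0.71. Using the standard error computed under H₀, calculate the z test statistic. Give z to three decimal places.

p̂ = 102/163 ≈ 0.62577.
SE = √(p₀(1−p₀)/n) = √(0.2059/163) = 0.03554.
z = (0.62577 − 0.71)/0.03554 = -0.08423/0.03554 = -2.370.

z = -2.370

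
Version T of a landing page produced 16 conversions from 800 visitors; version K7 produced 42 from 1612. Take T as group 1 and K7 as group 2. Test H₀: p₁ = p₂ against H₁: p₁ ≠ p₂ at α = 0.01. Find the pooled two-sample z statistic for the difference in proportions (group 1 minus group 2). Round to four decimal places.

z = -0.9139

p̂₁ = 16/800 ≈ 0.0200000, p̂₂ = 42/1612 ≈ 0.0260546.
Pooled p̂ = (16+42)/(800+1612) = 58/2412 = 0.0240464.
SE = √(0.0234682 × 0.00187035) = 0.0066252.
z = (0.0200000 − 0.0260546)/0.0066252 = -0.0060546/0.0066252 = -0.9139.
Two-sided p-value ≈ 2·Φ(−0.914) = 0.3608. With α = 0.01, fail to reject H₀.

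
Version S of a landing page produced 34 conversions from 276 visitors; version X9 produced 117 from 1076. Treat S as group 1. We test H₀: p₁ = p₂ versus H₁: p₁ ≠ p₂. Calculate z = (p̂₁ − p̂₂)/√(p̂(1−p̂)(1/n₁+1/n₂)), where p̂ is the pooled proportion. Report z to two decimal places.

p̂₁ = 34/276 ≈ 0.1232, p̂₂ = 117/1076 ≈ 0.1087.
Pooled p̂ = (34+117)/(276+1076) = 151/1352 = 0.1117.
SE = √(p̂(1−p̂)(1/n₁+1/n₂)) = √(0.1117·0.8883·0.00455256) = √(0.000451671) = 0.0213.
z = (0.1232 − 0.1087)/0.0213 = 0.0145/0.0213 = 0.68.

z = 0.68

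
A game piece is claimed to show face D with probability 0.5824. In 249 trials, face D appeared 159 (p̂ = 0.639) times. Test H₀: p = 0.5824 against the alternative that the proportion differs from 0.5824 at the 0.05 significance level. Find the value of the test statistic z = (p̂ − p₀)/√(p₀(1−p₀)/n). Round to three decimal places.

z = 1.797

p̂ = 159/249 = 0.63855.
Under H₀, SE = √(0.5824·0.4176/249) = √(0.000976748) = 0.03125.
z = (0.63855 − 0.5824)/0.03125 = 0.05615/0.03125 = 1.797.
p-value = 2·P(Z > 1.797) ≈ 0.0724, so at α = 0.05 we fail to reject H₀.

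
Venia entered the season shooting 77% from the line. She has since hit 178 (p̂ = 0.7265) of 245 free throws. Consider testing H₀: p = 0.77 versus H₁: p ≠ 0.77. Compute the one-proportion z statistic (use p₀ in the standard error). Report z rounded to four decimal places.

p̂ = 178/245 ≈ 0.726531.
Under H₀, SE = √(0.77·0.23/245) = √(0.000722857) = 0.026886.
z = (0.726531 − 0.77)/0.026886 = -0.043469/0.026886 = -1.6168.

z = -1.6168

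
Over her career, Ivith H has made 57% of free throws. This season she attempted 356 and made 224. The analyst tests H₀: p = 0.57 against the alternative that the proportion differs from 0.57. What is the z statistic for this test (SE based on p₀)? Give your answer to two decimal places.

z = 2.26

p̂ = 224/356 = 0.6292.
Standard error under H₀: √(0.57×0.43/356) = 0.0262.
z = (0.6292 − 0.57)/0.0262 = 0.0592/0.0262 = 2.26.
p-value = 2·P(Z > 2.257) ≈ 0.0240.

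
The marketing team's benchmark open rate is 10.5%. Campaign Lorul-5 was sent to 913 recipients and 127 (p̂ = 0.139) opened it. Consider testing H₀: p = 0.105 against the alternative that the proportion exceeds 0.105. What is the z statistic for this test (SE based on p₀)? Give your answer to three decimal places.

p̂ = 127/913 ≈ 0.139102.
Under H₀, SE = √(0.105·0.895/913) = √(0.00010293) = 0.010145.
z = (0.139102 − 0.105)/0.010145 = 0.034102/0.010145 = 3.361.

z = 3.361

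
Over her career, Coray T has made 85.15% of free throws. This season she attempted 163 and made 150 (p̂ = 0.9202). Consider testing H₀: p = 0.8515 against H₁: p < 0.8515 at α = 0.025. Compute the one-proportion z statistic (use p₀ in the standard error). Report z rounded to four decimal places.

z = 2.4682

p̂ = 150/163 = 0.920245.
Under H₀, SE = √(0.8515·0.1485/163) = √(0.000775753) = 0.027852.
z = (0.920245 − 0.8515)/0.027852 = 0.068745/0.027852 = 2.4682.
p-value = P(Z < 2.468) ≈ 0.9932. With α = 0.025, fail to reject H₀.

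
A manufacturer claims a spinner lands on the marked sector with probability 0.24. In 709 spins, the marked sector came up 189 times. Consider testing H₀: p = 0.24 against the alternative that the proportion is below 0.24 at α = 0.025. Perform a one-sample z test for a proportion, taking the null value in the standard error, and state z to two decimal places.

p̂ = 189/709 ≈ 0.2666.
Under H₀, SE = √(0.24·0.76/709) = √(0.000257264) = 0.0160.
z = (0.2666 − 0.24)/0.0160 = 0.0266/0.0160 = 1.66.
p-value = P(Z < 1.657) ≈ 0.9512. With α = 0.025, fail to reject H₀.

z = 1.66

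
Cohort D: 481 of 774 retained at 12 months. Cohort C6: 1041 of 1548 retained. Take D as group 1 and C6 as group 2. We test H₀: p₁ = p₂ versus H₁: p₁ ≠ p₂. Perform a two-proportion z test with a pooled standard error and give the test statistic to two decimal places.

z = -2.44

p̂₁ = 481/774 = 0.6214, p̂₂ = 1041/1548 = 0.6725.
Pooled p̂ = (481+1041)/(774+1548) = 1522/2322 = 0.6555.
SE = √(p̂(1−p̂)(1/n₁+1/n₂)) = √(0.6555·0.3445·0.00193798) = √(0.000437654) = 0.0209.
z = (0.6214 − 0.6725)/0.0209 = -0.0511/0.0209 = -2.44.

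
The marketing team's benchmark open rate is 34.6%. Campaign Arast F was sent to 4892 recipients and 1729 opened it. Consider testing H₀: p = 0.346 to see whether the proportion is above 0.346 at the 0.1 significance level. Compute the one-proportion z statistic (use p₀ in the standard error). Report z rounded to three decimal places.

z = 1.093

p̂ = 1729/4892 ≈ 0.35343.
SE = √(p₀(1−p₀)/n) = √(0.22628/4892) = 0.00680.
z = (0.35343 − 0.346)/0.00680 = 0.00743/0.00680 = 1.093.
p-value = P(Z > 1.093) ≈ 0.1372; since p > α = 0.1, fail to reject H₀.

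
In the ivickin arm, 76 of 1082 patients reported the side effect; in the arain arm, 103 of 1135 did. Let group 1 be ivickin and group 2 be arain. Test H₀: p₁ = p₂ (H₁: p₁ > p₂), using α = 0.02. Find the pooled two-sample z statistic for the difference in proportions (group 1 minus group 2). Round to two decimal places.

p̂₁ = 76/1082 ≈ 0.0702, p̂₂ = 103/1135 ≈ 0.0907.
Pooled p̂ = (76+103)/(1082+1135) = 179/2217 = 0.0807.
SE = √(0.0742208 × 0.00180527) = 0.0116.
z = (0.0702 − 0.0907)/0.0116 = -0.0205/0.0116 = -1.77.
p-value = P(Z > -1.772) ≈ 0.9618, so at α = 0.02 we fail to reject H₀.

z = -1.77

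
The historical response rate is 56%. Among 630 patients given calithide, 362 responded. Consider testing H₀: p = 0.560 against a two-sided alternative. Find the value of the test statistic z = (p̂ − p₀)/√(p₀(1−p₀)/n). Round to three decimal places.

p̂ = 362/630 ≈ 0.57460.
Under H₀, SE = √(0.56·0.44/630) = √(0.000391111) = 0.01978.
z = (0.57460 − 0.56)/0.01978 = 0.01460/0.01978 = 0.738.
p-value = 2·P(Z > 0.738) ≈ 0.4603.

z = 0.738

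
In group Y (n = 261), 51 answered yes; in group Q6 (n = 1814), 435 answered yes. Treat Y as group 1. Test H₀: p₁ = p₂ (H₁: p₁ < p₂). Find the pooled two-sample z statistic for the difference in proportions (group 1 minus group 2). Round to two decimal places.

z = -1.58

p̂₁ = 51/261 ≈ 0.19540, p̂₂ = 435/1814 ≈ 0.23980.
Pooled p̂ = (51+435)/(261+1814) = 486/2075 = 0.23422.
SE = √(0.179359 × 0.00438269) = 0.02804.
z = (0.19540 − 0.23980)/0.02804 = -0.04440/0.02804 = -1.58.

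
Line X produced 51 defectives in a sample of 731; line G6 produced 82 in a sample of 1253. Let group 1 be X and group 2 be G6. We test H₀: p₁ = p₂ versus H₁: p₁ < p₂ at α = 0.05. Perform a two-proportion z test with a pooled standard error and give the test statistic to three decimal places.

p̂₁ = 51/731 ≈ 0.06977, p̂₂ = 82/1253 ≈ 0.06544.
Pooled p̂ = (51+82)/(731+1253) = 133/1984 = 0.06704.
SE = √(0.0625424 × 0.00216607) = 0.01164.
z = (0.06977 − 0.06544)/0.01164 = 0.00433/0.01164 = 0.372.
p-value = P(Z < 0.372) ≈ 0.6449. With α = 0.05, fail to reject H₀.

z = 0.372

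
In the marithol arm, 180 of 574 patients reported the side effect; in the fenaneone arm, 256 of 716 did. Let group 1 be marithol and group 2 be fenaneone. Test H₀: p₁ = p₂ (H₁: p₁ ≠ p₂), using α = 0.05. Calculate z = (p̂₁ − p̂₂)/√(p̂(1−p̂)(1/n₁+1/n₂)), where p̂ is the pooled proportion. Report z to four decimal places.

p̂₁ = 180/574 ≈ 0.313589, p̂₂ = 256/716 ≈ 0.357542.
Pooled p̂ = (180+256)/(574+716) = 436/1290 = 0.337984.
SE = √(p̂(1−p̂)(1/n₁+1/n₂)) = √(0.337984·0.662016·0.00313881) = √(0.000702311) = 0.026501.
z = (0.313589 − 0.357542)/0.026501 = -0.043953/0.026501 = -1.6585.
Two-sided p-value ≈ 2·Φ(−1.659) = 0.0972. With α = 0.05, fail to reject H₀.

z = -1.6585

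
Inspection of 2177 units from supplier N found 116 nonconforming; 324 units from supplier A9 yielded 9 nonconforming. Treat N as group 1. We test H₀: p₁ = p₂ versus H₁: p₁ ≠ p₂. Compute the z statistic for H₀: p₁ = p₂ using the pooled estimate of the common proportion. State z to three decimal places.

z = 1.966

p̂₁ = 116/2177 ≈ 0.053284, p̂₂ = 9/324 ≈ 0.027778.
Pooled p̂ = (116+9)/(2177+324) = 125/2501 = 0.049980.
SE = √(p̂(1−p̂)(1/n₁+1/n₂)) = √(0.049980·0.950020·0.00354577) = √(0.00016836) = 0.012975.
z = (0.053284 − 0.027778)/0.012975 = 0.025506/0.012975 = 1.966.
p-value = 2·P(Z > 1.966) ≈ 0.0493.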